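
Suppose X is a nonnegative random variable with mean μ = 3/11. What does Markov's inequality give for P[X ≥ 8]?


μ = E[X] = 3/11, a = 8.
Markov: P[X ≥ 8] ≤ μ/a = (3/11)/8 = 3/88.
Numerically: ≈ 0.034091.
(Since a = 8 > μ = 0.272727, the bound 3/88 is < 1 and informative.)

P[X ≥ 8] ≤ 3/88 ≈ 0.034091.


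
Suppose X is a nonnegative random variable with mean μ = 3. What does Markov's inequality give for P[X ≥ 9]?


μ = E[X] = 3, a = 9.
Markov: P[X ≥ 9] ≤ μ/a = (3)/9 = 1/3.
Numerically: ≈ 0.333333.
(Since a = 9 > μ = 3.000000, the bound 1/3 is < 1 and informative.)

P[X ≥ 9] ≤ 1/3 ≈ 0.333333.


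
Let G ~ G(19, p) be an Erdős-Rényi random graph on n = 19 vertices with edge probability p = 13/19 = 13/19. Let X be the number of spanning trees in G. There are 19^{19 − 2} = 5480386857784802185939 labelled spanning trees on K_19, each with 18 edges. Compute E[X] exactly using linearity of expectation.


K_19 has 19^{19 − 2} = 5480386857784802185939 labelled spanning trees.
For each such spanning tree H, let X_H = 1 if all 18 edges of H are present in G. Then P[X_H = 1] = p^{18} = (13/19)^{18} = 112455406951957393129/104127350297911241532841.
By linearity of expectation: E[X] = Σ_H E[X_H] = 5480386857784802185939 · p^{18} = 5480386857784802185939 · 112455406951957393129/104127350297911241532841 = 112455406951957393129/19.
Numerically: E[X] ≈ 5.9187e+18.

E[X] = 5480386857784802185939 · (13/19)^{18} = 112455406951957393129/19 ≈ 5.9187e+18.


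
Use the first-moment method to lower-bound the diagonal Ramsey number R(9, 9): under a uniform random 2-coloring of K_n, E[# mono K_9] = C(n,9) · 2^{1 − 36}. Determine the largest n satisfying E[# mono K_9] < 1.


We need C(n, 9) · 2^{1 − 36} < 1, i.e. C(n, 9) < 2^{36 − 1} = 34359738368.
Check values of n near the boundary:
  n = 62: C(62, 9) = 20286591270; 20286591270 < 34359738368? YES
  n = 63: C(63, 9) = 23667689815; 23667689815 < 34359738368? YES
  n = 64: C(64, 9) = 27540584512; 27540584512 < 34359738368? YES
  n = 65: C(65, 9) = 31966749880; 31966749880 < 34359738368? YES
  n = 66: C(66, 9) = 37014131440; 37014131440 < 34359738368? NO
  n = 67: C(67, 9) = 42757703560; 42757703560 < 34359738368? NO
The largest n with C(n, 9) < 34359738368 is n = 65 (where E[X] = 3995843735/4294967296 ≈ 0.930). Hence R(9, 9) > 65, i.e. R(9, 9) ≥ 66.

Largest n = 65; hence R(9, 9) > 65.


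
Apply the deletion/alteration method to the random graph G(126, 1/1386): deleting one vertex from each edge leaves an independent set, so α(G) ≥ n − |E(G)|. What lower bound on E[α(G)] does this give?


E[|E(G)|] = C(126, 2)·p = 7875 · (1/1386) = 125/22.
E[α(G)] ≥ n − E[|E(G)|] = 126 − 125/22 = 2647/22.
Numerically: ≈ 120.31818.
(This is only a lower bound; the true E[α(G)] may be larger.)

E[α(G)] ≥ 2647/22 ≈ 120.31818.


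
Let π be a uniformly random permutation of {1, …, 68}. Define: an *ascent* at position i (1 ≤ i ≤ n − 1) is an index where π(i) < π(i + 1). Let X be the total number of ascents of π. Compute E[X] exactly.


Write X = Σ X_I over i = 1, …, 67, with X_I the indicator of one ascent.
There are 67 indicators.
For each fixed i, the pair (π(i), π(i+1)) is a uniformly random ordered pair of distinct values from {1, …, 68}; by symmetry P[π(i) < π(i+1)] = 1/2.
By linearity: E[X] = 67 · (1/2) = (68 − 1) · (1/2) = 67/2 ≈ 33.500000.

E[X] = 67/2 = 33.500000.


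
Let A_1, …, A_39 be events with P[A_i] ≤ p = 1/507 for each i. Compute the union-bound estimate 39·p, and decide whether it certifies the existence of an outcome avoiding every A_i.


Union bound: P[∪_{i=1}^{39} A_i] ≤ Σ_i P[A_i] ≤ 39·p = 39·(1/507) = 1/13.
Numerically: 1/13 ≈ 0.07692.
Is 1/13 < 1? YES.
Since P[∪ A_i] ≤ 1/13 < 1, the complement has P[∩ A_i^c] ≥ 1 − 1/13 = 12/13 > 0, so some outcome avoids every A_i.

39·p = 1/13 ≈ 0.07692; existence CERTIFIED by the union bound.


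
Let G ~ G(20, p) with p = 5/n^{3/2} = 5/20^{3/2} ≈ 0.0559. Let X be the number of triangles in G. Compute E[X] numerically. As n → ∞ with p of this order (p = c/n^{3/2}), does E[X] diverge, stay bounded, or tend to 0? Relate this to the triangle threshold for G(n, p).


Number of potential triangles: C(20, 3) = 1140.
Each occurs with probability p³ ≈ (0.0559)³ ≈ 1.74693e-04.
By linearity: E[X] = C(20, 3)·p³ ≈ 1140 · 1.74693e-04 ≈ 0.199.
Since α = 3/2 > 1, p = c/n^{3/2} = o(1/n) is below the triangle threshold p ~ 1/n. Asymptotically E[X] ~ (c³/6)·n^{3(1−α)} = (5³/6)·n^{-1.5} → 0, so by Markov's inequality G has no triangles w.h.p.

E[X] ≈ 0.199; in regime p = Θ(1/n^{3/2}) E[X] tends to 0 (below the triangle threshold p ~ 1/n).


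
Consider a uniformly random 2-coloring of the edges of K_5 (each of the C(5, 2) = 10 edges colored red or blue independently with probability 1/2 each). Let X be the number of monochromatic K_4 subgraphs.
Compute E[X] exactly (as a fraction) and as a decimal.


Let X = Σ_S X_S over the C(5, 4) = 5 subsets S of size 4, where X_S = 1 if the K_4 on S is monochromatic.
For a fixed S, the K_4 on S has C(4, 2) = 6 edges. P[all 6 edges red] = (1/2)^6, and likewise for blue, so P[monochromatic] = 2·(1/2)^6 = 2^{1 − 6} = 1/32.
By linearity: E[X] = C(5, 4) · 2^{1 − 6} = 5 · 1/32 = 5/32.
Numerically: E[X] ≈ 0.156250.

E[X] = C(5,4)·2^(1−C(4,2)) = 5/32 ≈ 0.156250.


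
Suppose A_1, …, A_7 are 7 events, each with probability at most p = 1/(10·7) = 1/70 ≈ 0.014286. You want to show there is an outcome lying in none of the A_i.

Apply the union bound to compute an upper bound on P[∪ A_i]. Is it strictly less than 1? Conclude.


Union bound: P[∪_{i=1}^{7} A_i] ≤ Σ_i P[A_i] ≤ 7·p = 7·(1/70) = 1/10.
Numerically: 1/10 ≈ 0.100000.
Is 1/10 < 1? YES.
Since P[∪ A_i] ≤ 1/10 < 1, the complement has P[∩ A_i^c] ≥ 1 − 1/10 = 9/10 > 0, so some outcome avoids every A_i.

7·p = 1/10 ≈ 0.100000; existence CERTIFIED by the union bound.


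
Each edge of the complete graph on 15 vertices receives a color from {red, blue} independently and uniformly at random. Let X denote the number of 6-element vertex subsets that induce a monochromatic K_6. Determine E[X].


Let X = Σ_S X_S over the C(15, 6) = 5005 subsets S of size 6, where X_S = 1 if the K_6 on S is monochromatic.
For a fixed S, the K_6 on S has C(6, 2) = 15 edges. P[all 15 edges red] = (1/2)^15, and likewise for blue, so P[monochromatic] = 2·(1/2)^15 = 2^{1 − 15} = 1/16384.
Summing: E[X] = C(15, 6) · 2^{1 − 15} = 5005 · 1/16384 = 5005/16384.
Numerically: E[X] ≈ 0.30548.

E[X] = C(15,6)·2^(1−C(6,2)) = 5005/16384 ≈ 0.30548.


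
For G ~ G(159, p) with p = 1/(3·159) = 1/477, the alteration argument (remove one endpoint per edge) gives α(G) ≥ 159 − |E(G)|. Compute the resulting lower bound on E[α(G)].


E[|E(G)|] = C(159, 2)·p = 12561 · (1/477) = 79/3.
E[α(G)] ≥ n − E[|E(G)|] = 159 − 79/3 = 398/3.
Numerically: ≈ 132.667.
(This is only a lower bound; the true E[α(G)] may be larger.)

E[α(G)] ≥ 398/3 ≈ 132.667.


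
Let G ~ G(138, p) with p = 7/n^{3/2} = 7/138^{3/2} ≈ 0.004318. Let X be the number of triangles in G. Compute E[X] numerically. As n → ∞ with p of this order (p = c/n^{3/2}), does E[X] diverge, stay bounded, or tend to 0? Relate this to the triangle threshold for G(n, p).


Number of potential triangles: C(138, 3) = 428536.
Each occurs with probability p³ ≈ (0.004318)³ ≈ 8.050785e-08.
By linearity: E[X] = C(138, 3)·p³ ≈ 428536 · 8.050785e-08 ≈ 0.0345.
Since α = 3/2 > 1, p = c/n^{3/2} = o(1/n) is below the triangle threshold p ~ 1/n. Asymptotically E[X] ~ (c³/6)·n^{3(1−α)} = (7³/6)·n^{-1.5} → 0, so by Markov's inequality G has no triangles w.h.p.

E[X] ≈ 0.0345; in regime p = Θ(1/n^{3/2}) E[X] tends to 0 (below the triangle threshold p ~ 1/n).


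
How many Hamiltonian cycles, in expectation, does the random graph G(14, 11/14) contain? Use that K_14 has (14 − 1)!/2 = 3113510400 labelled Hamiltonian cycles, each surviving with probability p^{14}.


K_14 has (14 − 1)!/2 = 3113510400 labelled Hamiltonian cycles.
For each such Hamiltonian cycle H, let X_H = 1 if all 14 edges of H are present in G. Then P[X_H = 1] = p^{14} = (11/14)^{14} = 379749833583241/11112006825558016.
By linearity: E[X] = Σ_H E[X_H] = 3113510400 · p^{14} = 3113510400 · 379749833583241/11112006825558016 = 329898174179601037725/3100448333024.
Numerically: E[X] ≈ 1.064e+08.

E[X] = 3113510400 · (11/14)^{14} = 329898174179601037725/3100448333024 ≈ 1.064e+08.


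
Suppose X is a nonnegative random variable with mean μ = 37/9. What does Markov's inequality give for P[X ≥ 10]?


μ = E[X] = 37/9, a = 10.
Markov: P[X ≥ 10] ≤ μ/a = (37/9)/10 = 37/90.
Numerically: ≈ 0.411.
(Since a = 10 > μ = 4.111, the bound 37/90 is < 1 and informative.)

P[X ≥ 10] ≤ 37/90 ≈ 0.411.


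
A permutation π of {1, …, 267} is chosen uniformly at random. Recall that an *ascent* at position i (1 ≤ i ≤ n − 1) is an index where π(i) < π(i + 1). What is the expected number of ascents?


Write X = Σ X_I over i = 1, …, 266, with X_I the indicator of one ascent.
There are 266 indicators.
For each fixed i, the pair (π(i), π(i+1)) is a uniformly random ordered pair of distinct values from {1, …, 267}; by symmetry P[π(i) < π(i+1)] = 1/2.
By linearity: E[X] = 266 · (1/2) = (267 − 1) · (1/2) = 133 ≈ 133.00000.

E[X] = 133 = 133.00000.


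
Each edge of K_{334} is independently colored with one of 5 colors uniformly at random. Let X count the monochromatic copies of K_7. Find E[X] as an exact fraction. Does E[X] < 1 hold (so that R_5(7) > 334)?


E[X] = C(334, 7) · 5^{1 − 21} = 86359460961576 · 5^{−20} = 86359460961576/95367431640625.
As a reduced fraction: E[X] = 86359460961576/95367431640625 ≈ 0.9055446.
Is E[X] < 1? YES.
Since E[X] < 1, there exists a 5-coloring of K_{334} with no monochromatic K_7; hence R_5(7) > 334.

E[X] = 86359460961576/95367431640625 ≈ 0.9055446; E[X] < 1, so R_5(7) > 334.


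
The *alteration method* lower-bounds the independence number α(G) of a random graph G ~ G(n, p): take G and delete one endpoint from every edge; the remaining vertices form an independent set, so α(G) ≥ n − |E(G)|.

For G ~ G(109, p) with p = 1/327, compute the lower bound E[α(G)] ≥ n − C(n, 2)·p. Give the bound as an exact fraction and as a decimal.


E[|E(G)|] = C(109, 2)·p = 5886 · (1/327) = 18.
E[α(G)] ≥ n − E[|E(G)|] = 109 − 18 = 91.
Numerically: ≈ 91.00000.
(This is only a lower bound; the true E[α(G)] may be larger.)

E[α(G)] ≥ 91 ≈ 91.00000.


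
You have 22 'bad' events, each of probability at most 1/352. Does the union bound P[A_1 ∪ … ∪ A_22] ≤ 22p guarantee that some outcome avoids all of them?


Union bound: P[∪_{i=1}^{22} A_i] ≤ Σ_i P[A_i] ≤ 22·p = 22·(1/352) = 1/16.
Numerically: 1/16 ≈ 0.062.
Is 1/16 < 1? YES.
Since P[∪ A_i] ≤ 1/16 < 1, the complement has P[∩ A_i^c] ≥ 1 − 1/16 = 15/16 > 0, so some outcome avoids every A_i.

22·p = 1/16 ≈ 0.062; existence CERTIFIED by the union bound.


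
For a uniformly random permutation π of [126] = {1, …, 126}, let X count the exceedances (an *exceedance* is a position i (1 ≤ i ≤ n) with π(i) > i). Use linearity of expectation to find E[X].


Write X = Σ_{i=1}^{126} X_i, where X_i = 1_{π(i) > i}.
For each fixed i, π(i) is uniform over {1, …, 126} (marginal of a uniform permutation), so P[π(i) > i] = (n − i)/n. Summing: Σ_{i=1}^{126} (n − i)/n = (0 + 1 + … + 125)/126 = 126(126 − 1)/(2·126) = (126 − 1)/2.
Hence E[X] = Σ_{i=1}^{126} (126 − i)/126 = 125/2 ≈ 62.500.

E[X] = 125/2 = 62.500.


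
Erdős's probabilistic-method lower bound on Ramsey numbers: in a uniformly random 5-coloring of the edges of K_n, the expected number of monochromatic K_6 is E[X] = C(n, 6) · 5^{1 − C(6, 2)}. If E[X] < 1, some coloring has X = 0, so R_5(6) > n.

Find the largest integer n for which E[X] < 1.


We need C(n, 6) · 5^{1 − 15} < 1, i.e. C(n, 6) < 5^{15 − 1} = 6103515625.
Check values of n near the boundary:
  n = 126: C(126, 6) = 4925156775; 4925156775 < 6103515625? YES
  n = 127: C(127, 6) = 5169379425; 5169379425 < 6103515625? YES
  n = 128: C(128, 6) = 5423611200; 5423611200 < 6103515625? YES
  n = 129: C(129, 6) = 5688177600; 5688177600 < 6103515625? YES
  n = 130: C(130, 6) = 5963412000; 5963412000 < 6103515625? YES
  n = 131: C(131, 6) = 6249655776; 6249655776 < 6103515625? NO
The largest n with C(n, 6) < 6103515625 is n = 130 (where E[X] = 47707296/48828125 ≈ 0.9770). Hence R_5(6) > 130, i.e. R_5(6) ≥ 131.

Largest n = 130; hence R_5(6) > 130.


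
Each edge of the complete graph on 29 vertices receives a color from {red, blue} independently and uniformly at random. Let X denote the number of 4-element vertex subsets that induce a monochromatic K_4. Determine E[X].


Let X = Σ_S X_S over the C(29, 4) = 23751 subsets S of size 4, where X_S = 1 if the K_4 on S is monochromatic.
For a fixed S, the K_4 on S has C(4, 2) = 6 edges. P[all 6 edges red] = (1/2)^6, and likewise for blue, so P[monochromatic] = 2·(1/2)^6 = 2^{1 − 6} = 1/32.
By linearity: E[X] = C(29, 4) · 2^{1 − 6} = 23751 · 1/32 = 23751/32.
Numerically: E[X] ≈ 742.2188.

E[X] = C(29,4)·2^(1−C(4,2)) = 23751/32 ≈ 742.2188.


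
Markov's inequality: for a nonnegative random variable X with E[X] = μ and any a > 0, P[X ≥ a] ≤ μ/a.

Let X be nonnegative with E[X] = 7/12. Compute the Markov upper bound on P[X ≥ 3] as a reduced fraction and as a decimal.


μ = E[X] = 7/12, a = 3.
Markov: P[X ≥ 3] ≤ μ/a = (7/12)/3 = 7/36.
Numerically: ≈ 0.194.
(Since a = 3 > μ = 0.583, the bound 7/36 is < 1 and informative.)

P[X ≥ 3] ≤ 7/36 ≈ 0.194.


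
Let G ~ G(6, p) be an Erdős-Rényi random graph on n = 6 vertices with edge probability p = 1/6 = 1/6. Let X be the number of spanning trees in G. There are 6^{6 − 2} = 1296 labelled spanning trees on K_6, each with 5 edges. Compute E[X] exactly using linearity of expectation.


K_6 has 6^{6 − 2} = 1296 labelled spanning trees.
For each such spanning tree H, let X_H = 1 if all 5 edges of H are present in G. Then P[X_H = 1] = p^{5} = (1/6)^{5} = 1/7776.
Summing the indicators: E[X] = Σ_H E[X_H] = 1296 · p^{5} = 1296 · 1/7776 = 1/6.
Numerically: E[X] ≈ 0.166667.

E[X] = 1296 · (1/6)^{5} = 1/6 ≈ 0.166667.


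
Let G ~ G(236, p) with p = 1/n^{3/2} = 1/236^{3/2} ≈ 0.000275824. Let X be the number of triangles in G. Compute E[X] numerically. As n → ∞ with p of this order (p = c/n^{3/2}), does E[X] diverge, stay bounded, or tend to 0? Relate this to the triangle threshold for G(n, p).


Number of potential triangles: C(236, 3) = 2162940.
Each occurs with probability p³ ≈ (0.000275824)³ ≈ 2.09843725e-11.
By linearity: E[X] = C(236, 3)·p³ ≈ 2162940 · 2.09843725e-11 ≈ 0.000045.
Since α = 3/2 > 1, p = c/n^{3/2} = o(1/n) is below the triangle threshold p ~ 1/n. Asymptotically E[X] ~ (c³/6)·n^{3(1−α)} = (1³/6)·n^{-1.5} → 0, so by Markov's inequality G has no triangles w.h.p.

E[X] ≈ 0.000045; in regime p = Θ(1/n^{3/2}) E[X] tends to 0 (below the triangle threshold p ~ 1/n).


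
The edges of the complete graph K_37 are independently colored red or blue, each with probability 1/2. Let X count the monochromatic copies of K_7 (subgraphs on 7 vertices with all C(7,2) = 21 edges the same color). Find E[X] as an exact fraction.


Let X = Σ_S X_S over the C(37, 7) = 10295472 subsets S of size 7, where X_S = 1 if the K_7 on S is monochromatic.
For a fixed S, the K_7 on S has C(7, 2) = 21 edges. P[all 21 edges red] = (1/2)^21, and likewise for blue, so P[monochromatic] = 2·(1/2)^21 = 2^{1 − 21} = 1/1048576.
By linearity of expectation: E[X] = C(37, 7) · 2^{1 − 21} = 10295472 · 1/1048576 = 643467/65536.
Numerically: E[X] ≈ 9.818527.

E[X] = C(37,7)·2^(1−C(7,2)) = 643467/65536 ≈ 9.818527.


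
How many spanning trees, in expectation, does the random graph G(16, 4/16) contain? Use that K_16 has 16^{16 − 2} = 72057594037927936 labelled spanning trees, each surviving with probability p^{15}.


K_16 has 16^{16 − 2} = 72057594037927936 labelled spanning trees.
For each such spanning tree H, let X_H = 1 if all 15 edges of H are present in G. Then P[X_H = 1] = p^{15} = (1/4)^{15} = 1/1073741824.
By linearity: E[X] = Σ_H E[X_H] = 72057594037927936 · p^{15} = 72057594037927936 · 1/1073741824 = 67108864.
Numerically: E[X] ≈ 6.711e+07.

E[X] = 72057594037927936 · (1/4)^{15} = 67108864 ≈ 6.711e+07.


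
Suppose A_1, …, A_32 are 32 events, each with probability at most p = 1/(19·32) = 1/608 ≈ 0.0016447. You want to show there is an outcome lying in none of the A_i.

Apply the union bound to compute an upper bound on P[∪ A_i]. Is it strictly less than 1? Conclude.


Union bound: P[∪_{i=1}^{32} A_i] ≤ Σ_i P[A_i] ≤ 32·p = 32·(1/608) = 1/19.
Numerically: 1/19 ≈ 0.0526316.
Is 1/19 < 1? YES.
Since P[∪ A_i] ≤ 1/19 < 1, the complement has P[∩ A_i^c] ≥ 1 − 1/19 = 18/19 > 0, so some outcome avoids every A_i.

32·p = 1/19 ≈ 0.0526316; existence CERTIFIED by the union bound.


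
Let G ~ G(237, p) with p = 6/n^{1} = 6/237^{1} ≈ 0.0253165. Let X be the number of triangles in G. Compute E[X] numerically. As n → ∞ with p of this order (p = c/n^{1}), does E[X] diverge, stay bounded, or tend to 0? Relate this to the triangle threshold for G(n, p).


Number of potential triangles: C(237, 3) = 2190670.
Each occurs with probability p³ ≈ (0.0253165)³ ≈ 1.62258969e-05.
By linearity: E[X] = C(237, 3)·p³ ≈ 2190670 · 1.62258969e-05 ≈ 35.545586.
Here α = 1, so p = 6/n is exactly at the triangle threshold p ~ 1/n. Asymptotically E[X] → c³/6 = 6³/6 = 36 ≈ 36.000000, a bounded constant. In this regime the triangle count is asymptotically Poisson(c³/6).

E[X] ≈ 35.545586; in regime p = Θ(1/n^{1}) E[X] stays bounded (at the triangle threshold p ~ 1/n).


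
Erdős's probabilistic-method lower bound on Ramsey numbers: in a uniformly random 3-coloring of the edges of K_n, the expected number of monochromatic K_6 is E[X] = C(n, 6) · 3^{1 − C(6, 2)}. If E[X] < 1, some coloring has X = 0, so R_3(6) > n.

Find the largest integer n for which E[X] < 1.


We need C(n, 6) · 3^{1 − 15} < 1, i.e. C(n, 6) < 3^{15 − 1} = 4782969.
Check values of n near the boundary:
  n = 40: C(40, 6) = 3838380; 3838380 < 4782969? YES
  n = 41: C(41, 6) = 4496388; 4496388 < 4782969? YES
  n = 42: C(42, 6) = 5245786; 5245786 < 4782969? NO
  n = 43: C(43, 6) = 6096454; 6096454 < 4782969? NO
  n = 44: C(44, 6) = 7059052; 7059052 < 4782969? NO
The largest n with C(n, 6) < 4782969 is n = 41 (where E[X] = 1498796/1594323 ≈ 0.9400830). Hence R_3(6) > 41, i.e. R_3(6) ≥ 42.

Largest n = 41; hence R_3(6) > 41.


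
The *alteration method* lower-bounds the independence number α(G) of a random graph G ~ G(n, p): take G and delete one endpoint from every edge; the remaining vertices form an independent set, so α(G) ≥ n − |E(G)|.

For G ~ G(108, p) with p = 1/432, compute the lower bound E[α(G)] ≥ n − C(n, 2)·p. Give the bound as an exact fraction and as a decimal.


E[|E(G)|] = C(108, 2)·p = 5778 · (1/432) = 107/8.
E[α(G)] ≥ n − E[|E(G)|] = 108 − 107/8 = 757/8.
Numerically: ≈ 94.625.
(This is only a lower bound; the true E[α(G)] may be larger.)

E[α(G)] ≥ 757/8 ≈ 94.625.


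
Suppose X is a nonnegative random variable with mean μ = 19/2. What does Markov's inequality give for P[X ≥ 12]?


μ = E[X] = 19/2, a = 12.
Markov: P[X ≥ 12] ≤ μ/a = (19/2)/12 = 19/24.
Numerically: ≈ 0.79167.
(Since a = 12 > μ = 9.50000, the bound 19/24 is < 1 and informative.)

P[X ≥ 12] ≤ 19/24 ≈ 0.79167.


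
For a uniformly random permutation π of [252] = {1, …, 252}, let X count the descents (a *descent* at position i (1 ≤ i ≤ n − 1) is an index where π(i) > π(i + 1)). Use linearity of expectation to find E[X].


Write X = Σ X_I over i = 1, …, 251, with X_I the indicator of one descent.
There are 251 indicators.
For each fixed i, the pair (π(i), π(i+1)) is a uniformly random ordered pair of distinct values from {1, …, 252}; by symmetry P[π(i) > π(i+1)] = 1/2.
By linearity: E[X] = 251 · (1/2) = (252 − 1) · (1/2) = 251/2 ≈ 125.5000.

E[X] = 251/2 = 125.5000.


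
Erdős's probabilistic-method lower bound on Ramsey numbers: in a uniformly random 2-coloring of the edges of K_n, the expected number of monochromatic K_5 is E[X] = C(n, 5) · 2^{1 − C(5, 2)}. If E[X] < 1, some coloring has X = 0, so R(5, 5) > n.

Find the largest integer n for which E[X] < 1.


We need C(n, 5) · 2^{1 − 10} < 1, i.e. C(n, 5) < 2^{10 − 1} = 512.
Check values of n near the boundary:
  n = 8: C(8, 5) = 56; 56 < 512? YES
  n = 9: C(9, 5) = 126; 126 < 512? YES
  n = 10: C(10, 5) = 252; 252 < 512? YES
  n = 11: C(11, 5) = 462; 462 < 512? YES
  n = 12: C(12, 5) = 792; 792 < 512? NO
  n = 13: C(13, 5) = 1287; 1287 < 512? NO
The largest n with C(n, 5) < 512 is n = 11 (where E[X] = 231/256 ≈ 0.902). Hence R(5, 5) > 11, i.e. R(5, 5) ≥ 12.

Largest n = 11; hence R(5, 5) > 11.


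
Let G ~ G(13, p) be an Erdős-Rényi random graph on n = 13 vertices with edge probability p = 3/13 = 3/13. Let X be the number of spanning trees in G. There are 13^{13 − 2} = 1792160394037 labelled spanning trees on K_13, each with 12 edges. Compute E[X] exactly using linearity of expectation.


K_13 has 13^{13 − 2} = 1792160394037 labelled spanning trees.
For each such spanning tree H, let X_H = 1 if all 12 edges of H are present in G. Then P[X_H = 1] = p^{12} = (3/13)^{12} = 531441/23298085122481.
By linearity: E[X] = Σ_H E[X_H] = 1792160394037 · p^{12} = 1792160394037 · 531441/23298085122481 = 531441/13.
Numerically: E[X] ≈ 4.09e+04.

E[X] = 1792160394037 · (3/13)^{12} = 531441/13 ≈ 4.09e+04.


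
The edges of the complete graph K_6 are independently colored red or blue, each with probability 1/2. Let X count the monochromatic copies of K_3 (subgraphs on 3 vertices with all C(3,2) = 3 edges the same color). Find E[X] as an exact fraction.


Let X = Σ_S X_S over the C(6, 3) = 20 subsets S of size 3, where X_S = 1 if the K_3 on S is monochromatic.
For a fixed S, the K_3 on S has C(3, 2) = 3 edges. P[all 3 edges red] = (1/2)^3, and likewise for blue, so P[monochromatic] = 2·(1/2)^3 = 2^{1 − 3} = 1/4.
By linearity of expectation: E[X] = C(6, 3) · 2^{1 − 3} = 20 · 1/4 = 5.
Numerically: E[X] ≈ 5.000000.

E[X] = C(6,3)·2^(1−C(3,2)) = 5 ≈ 5.000000.


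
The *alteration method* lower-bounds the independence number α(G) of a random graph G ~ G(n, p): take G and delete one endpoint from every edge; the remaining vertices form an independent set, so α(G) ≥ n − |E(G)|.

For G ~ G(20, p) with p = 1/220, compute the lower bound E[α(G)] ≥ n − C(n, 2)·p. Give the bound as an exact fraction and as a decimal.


E[|E(G)|] = C(20, 2)·p = 190 · (1/220) = 19/22.
E[α(G)] ≥ n − E[|E(G)|] = 20 − 19/22 = 421/22.
Numerically: ≈ 19.13636.
(This is only a lower bound; the true E[α(G)] may be larger.)

E[α(G)] ≥ 421/22 ≈ 19.13636.


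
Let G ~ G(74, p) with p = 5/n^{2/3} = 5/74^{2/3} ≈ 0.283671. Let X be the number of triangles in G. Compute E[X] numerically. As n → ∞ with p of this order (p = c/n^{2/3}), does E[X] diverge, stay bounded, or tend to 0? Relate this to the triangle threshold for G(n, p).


Number of potential triangles: C(74, 3) = 64824.
Each occurs with probability p³ ≈ (0.283671)³ ≈ 2.28268809e-02.
By linearity: E[X] = C(74, 3)·p³ ≈ 64824 · 2.28268809e-02 ≈ 1479.729730.
Since α = 2/3 < 1, p = c/n^{2/3} ≫ 1/n is above the triangle threshold p ~ 1/n. Asymptotically E[X] ~ (c³/6)·n^{3(1−α)} = (5³/6)·n^{1} → ∞; triangles are abundant w.h.p.

E[X] ≈ 1479.729730; in regime p = Θ(1/n^{2/3}) E[X] diverges (above the triangle threshold p ~ 1/n).


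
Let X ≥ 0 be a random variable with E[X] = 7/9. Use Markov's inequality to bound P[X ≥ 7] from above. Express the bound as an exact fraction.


μ = E[X] = 7/9, a = 7.
Markov: P[X ≥ 7] ≤ μ/a = (7/9)/7 = 1/9.
Numerically: ≈ 0.111111.
(Since a = 7 > μ = 0.777778, the bound 1/9 is < 1 and informative.)

P[X ≥ 7] ≤ 1/9 ≈ 0.111111.


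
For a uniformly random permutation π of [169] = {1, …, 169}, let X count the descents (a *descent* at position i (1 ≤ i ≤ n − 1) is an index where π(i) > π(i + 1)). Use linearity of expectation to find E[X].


Write X = Σ X_I over i = 1, …, 168, with X_I the indicator of one descent.
There are 168 indicators.
For each fixed i, the pair (π(i), π(i+1)) is a uniformly random ordered pair of distinct values from {1, …, 169}; by symmetry P[π(i) > π(i+1)] = 1/2.
By linearity: E[X] = 168 · (1/2) = (169 − 1) · (1/2) = 84 ≈ 84.000.

E[X] = 84 = 84.000.


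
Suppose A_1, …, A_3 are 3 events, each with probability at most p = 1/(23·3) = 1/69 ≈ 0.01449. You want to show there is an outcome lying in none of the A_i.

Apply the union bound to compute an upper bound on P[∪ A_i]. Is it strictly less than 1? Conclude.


Union bound: P[∪_{i=1}^{3} A_i] ≤ Σ_i P[A_i] ≤ 3·p = 3·(1/69) = 1/23.
Numerically: 1/23 ≈ 0.04348.
Is 1/23 < 1? YES.
Since P[∪ A_i] ≤ 1/23 < 1, the complement has P[∩ A_i^c] ≥ 1 − 1/23 = 22/23 > 0, so some outcome avoids every A_i.

3·p = 1/23 ≈ 0.04348; existence CERTIFIED by the union bound.


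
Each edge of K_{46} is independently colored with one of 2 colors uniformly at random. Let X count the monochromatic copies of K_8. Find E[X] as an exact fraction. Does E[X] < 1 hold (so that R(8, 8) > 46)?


E[X] = C(46, 8) · 2^{1 − 28} = 260932815 · 2^{−27} = 260932815/134217728.
As a reduced fraction: E[X] = 260932815/134217728 ≈ 1.94410.
Is E[X] < 1? NO.
Since E[X] ≥ 1, the first-moment bound is inconclusive at n = 46; it does NOT by itself certify R(8, 8) > 46.

E[X] = 260932815/134217728 ≈ 1.94410; E[X] ≥ 1; first-moment method inconclusive here.


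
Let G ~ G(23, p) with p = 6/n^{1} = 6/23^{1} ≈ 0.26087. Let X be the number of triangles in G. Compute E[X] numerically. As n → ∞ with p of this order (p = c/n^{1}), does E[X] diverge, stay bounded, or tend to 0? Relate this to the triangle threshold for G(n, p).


Number of potential triangles: C(23, 3) = 1771.
Each occurs with probability p³ ≈ (0.26087)³ ≈ 1.77529383e-02.
By linearity: E[X] = C(23, 3)·p³ ≈ 1771 · 1.77529383e-02 ≈ 31.440454.
Here α = 1, so p = 6/n is exactly at the triangle threshold p ~ 1/n. Asymptotically E[X] → c³/6 = 6³/6 = 36 ≈ 36.000000, a bounded constant. In this regime the triangle count is asymptotically Poisson(c³/6).

E[X] ≈ 31.440454; in regime p = Θ(1/n^{1}) E[X] stays bounded (at the triangle threshold p ~ 1/n).


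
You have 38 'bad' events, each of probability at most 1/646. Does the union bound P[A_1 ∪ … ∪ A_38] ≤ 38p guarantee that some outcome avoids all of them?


Union bound: P[∪_{i=1}^{38} A_i] ≤ Σ_i P[A_i] ≤ 38·p = 38·(1/646) = 1/17.
Numerically: 1/17 ≈ 0.058824.
Is 1/17 < 1? YES.
Since P[∪ A_i] ≤ 1/17 < 1, the complement has P[∩ A_i^c] ≥ 1 − 1/17 = 16/17 > 0, so some outcome avoids every A_i.

38·p = 1/17 ≈ 0.058824; existence CERTIFIED by the union bound.


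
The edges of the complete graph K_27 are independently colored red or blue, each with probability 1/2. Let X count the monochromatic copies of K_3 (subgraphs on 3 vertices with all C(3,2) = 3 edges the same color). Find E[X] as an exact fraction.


Let X = Σ_S X_S over the C(27, 3) = 2925 subsets S of size 3, where X_S = 1 if the K_3 on S is monochromatic.
For a fixed S, the K_3 on S has C(3, 2) = 3 edges. P[all 3 edges red] = (1/2)^3, and likewise for blue, so P[monochromatic] = 2·(1/2)^3 = 2^{1 − 3} = 1/4.
By linearity of expectation: E[X] = C(27, 3) · 2^{1 − 3} = 2925 · 1/4 = 2925/4.
Numerically: E[X] ≈ 731.250000.

E[X] = C(27,3)·2^(1−C(3,2)) = 2925/4 ≈ 731.250000.


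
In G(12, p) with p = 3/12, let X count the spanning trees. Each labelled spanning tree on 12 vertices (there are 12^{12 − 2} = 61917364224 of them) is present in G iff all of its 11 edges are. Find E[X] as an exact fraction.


K_12 has 12^{12 − 2} = 61917364224 labelled spanning trees.
For each such spanning tree H, let X_H = 1 if all 11 edges of H are present in G. Then P[X_H = 1] = p^{11} = (1/4)^{11} = 1/4194304.
By linearity: E[X] = Σ_H E[X_H] = 61917364224 · p^{11} = 61917364224 · 1/4194304 = 59049/4.
Numerically: E[X] ≈ 14762.

E[X] = 61917364224 · (1/4)^{11} = 59049/4 ≈ 14762.


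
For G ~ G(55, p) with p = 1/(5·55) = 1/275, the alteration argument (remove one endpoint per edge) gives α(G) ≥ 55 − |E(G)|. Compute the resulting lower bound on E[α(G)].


E[|E(G)|] = C(55, 2)·p = 1485 · (1/275) = 27/5.
E[α(G)] ≥ n − E[|E(G)|] = 55 − 27/5 = 248/5.
Numerically: ≈ 49.60000.
(This is only a lower bound; the true E[α(G)] may be larger.)

E[α(G)] ≥ 248/5 ≈ 49.60000.


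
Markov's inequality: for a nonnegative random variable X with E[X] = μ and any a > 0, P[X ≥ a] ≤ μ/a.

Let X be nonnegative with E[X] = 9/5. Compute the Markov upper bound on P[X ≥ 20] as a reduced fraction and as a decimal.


μ = E[X] = 9/5, a = 20.
Markov: P[X ≥ 20] ≤ μ/a = (9/5)/20 = 9/100.
Numerically: ≈ 0.09000.
(Since a = 20 > μ = 1.80000, the bound 9/100 is < 1 and informative.)

P[X ≥ 20] ≤ 9/100 ≈ 0.09000.


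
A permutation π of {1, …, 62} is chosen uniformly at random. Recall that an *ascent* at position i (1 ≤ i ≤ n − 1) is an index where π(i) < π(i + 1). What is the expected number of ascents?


Write X = Σ X_I over i = 1, …, 61, with X_I the indicator of one ascent.
There are 61 indicators.
For each fixed i, the pair (π(i), π(i+1)) is a uniformly random ordered pair of distinct values from {1, …, 62}; by symmetry P[π(i) < π(i+1)] = 1/2.
By linearity: E[X] = 61 · (1/2) = (62 − 1) · (1/2) = 61/2 ≈ 30.50000.

E[X] = 61/2 = 30.50000.


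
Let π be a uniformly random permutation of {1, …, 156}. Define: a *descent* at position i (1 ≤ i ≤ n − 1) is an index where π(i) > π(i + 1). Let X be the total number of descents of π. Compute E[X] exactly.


Write X = Σ X_I over i = 1, …, 155, with X_I the indicator of one descent.
There are 155 indicators.
For each fixed i, the pair (π(i), π(i+1)) is a uniformly random ordered pair of distinct values from {1, …, 156}; by symmetry P[π(i) > π(i+1)] = 1/2.
By linearity: E[X] = 155 · (1/2) = (156 − 1) · (1/2) = 155/2 ≈ 77.500.

E[X] = 155/2 = 77.500.


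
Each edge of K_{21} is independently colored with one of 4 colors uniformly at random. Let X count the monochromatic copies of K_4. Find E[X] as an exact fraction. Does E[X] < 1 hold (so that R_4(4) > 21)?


E[X] = C(21, 4) · 4^{1 − 6} = 5985 · 4^{−5} = 5985/1024.
As a reduced fraction: E[X] = 5985/1024 ≈ 5.84473.
Is E[X] < 1? NO.
Since E[X] ≥ 1, the first-moment bound is inconclusive at n = 21; it does NOT by itself certify R_4(4) > 21.

E[X] = 5985/1024 ≈ 5.84473; E[X] ≥ 1; first-moment method inconclusive here.


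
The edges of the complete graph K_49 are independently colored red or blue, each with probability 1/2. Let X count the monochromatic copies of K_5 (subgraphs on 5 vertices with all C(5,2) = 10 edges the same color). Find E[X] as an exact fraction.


Let X = Σ_S X_S over the C(49, 5) = 1906884 subsets S of size 5, where X_S = 1 if the K_5 on S is monochromatic.
For a fixed S, the K_5 on S has C(5, 2) = 10 edges. P[all 10 edges red] = (1/2)^10, and likewise for blue, so P[monochromatic] = 2·(1/2)^10 = 2^{1 − 10} = 1/512.
By linearity of expectation: E[X] = C(49, 5) · 2^{1 − 10} = 1906884 · 1/512 = 476721/128.
Numerically: E[X] ≈ 3724.38281.

E[X] = C(49,5)·2^(1−C(5,2)) = 476721/128 ≈ 3724.38281.


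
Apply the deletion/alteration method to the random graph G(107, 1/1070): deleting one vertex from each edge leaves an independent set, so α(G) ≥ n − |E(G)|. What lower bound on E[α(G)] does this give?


E[|E(G)|] = C(107, 2)·p = 5671 · (1/1070) = 53/10.
E[α(G)] ≥ n − E[|E(G)|] = 107 − 53/10 = 1017/10.
Numerically: ≈ 101.70000.
(This is only a lower bound; the true E[α(G)] may be larger.)

E[α(G)] ≥ 1017/10 ≈ 101.70000.


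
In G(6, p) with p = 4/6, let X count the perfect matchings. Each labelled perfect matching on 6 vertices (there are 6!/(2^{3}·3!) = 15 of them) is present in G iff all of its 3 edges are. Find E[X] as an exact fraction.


K_6 has 6!/(2^{3}·3!) = 15 labelled perfect matchings.
For each such perfect matching H, let X_H = 1 if all 3 edges of H are present in G. Then P[X_H = 1] = p^{3} = (2/3)^{3} = 8/27.
By linearity of expectation: E[X] = Σ_H E[X_H] = 15 · p^{3} = 15 · 8/27 = 40/9.
Numerically: E[X] ≈ 4.44.

E[X] = 15 · (2/3)^{3} = 40/9 ≈ 4.44.


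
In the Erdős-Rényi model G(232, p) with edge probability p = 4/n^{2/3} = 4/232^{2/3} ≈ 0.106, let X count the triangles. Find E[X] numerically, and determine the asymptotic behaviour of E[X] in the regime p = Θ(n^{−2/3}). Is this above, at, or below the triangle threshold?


Number of potential triangles: C(232, 3) = 2054360.
Each occurs with probability p³ ≈ (0.106)³ ≈ 1.18906e-03.
By linearity: E[X] = C(232, 3)·p³ ≈ 2054360 · 1.18906e-03 ≈ 2442.759.
Since α = 2/3 < 1, p = c/n^{2/3} ≫ 1/n is above the triangle threshold p ~ 1/n. Asymptotically E[X] ~ (c³/6)·n^{3(1−α)} = (4³/6)·n^{1} → ∞; triangles are abundant w.h.p.

E[X] ≈ 2442.759; in regime p = Θ(1/n^{2/3}) E[X] diverges (above the triangle threshold p ~ 1/n).


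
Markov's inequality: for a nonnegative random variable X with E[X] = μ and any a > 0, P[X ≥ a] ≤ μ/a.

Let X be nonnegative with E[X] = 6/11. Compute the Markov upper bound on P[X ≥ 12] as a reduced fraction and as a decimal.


μ = E[X] = 6/11, a = 12.
Markov: P[X ≥ 12] ≤ μ/a = (6/11)/12 = 1/22.
Numerically: ≈ 0.0455.
(Since a = 12 > μ = 0.5455, the bound 1/22 is < 1 and informative.)

P[X ≥ 12] ≤ 1/22 ≈ 0.0455.


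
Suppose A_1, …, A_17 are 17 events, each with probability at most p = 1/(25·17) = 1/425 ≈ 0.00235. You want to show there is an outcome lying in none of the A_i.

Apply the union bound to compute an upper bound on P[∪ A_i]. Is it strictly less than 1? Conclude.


Union bound: P[∪_{i=1}^{17} A_i] ≤ Σ_i P[A_i] ≤ 17·p = 17·(1/425) = 1/25.
Numerically: 1/25 ≈ 0.04000.
Is 1/25 < 1? YES.
Since P[∪ A_i] ≤ 1/25 < 1, the complement has P[∩ A_i^c] ≥ 1 − 1/25 = 24/25 > 0, so some outcome avoids every A_i.

17·p = 1/25 ≈ 0.04000; existence CERTIFIED by the union bound.


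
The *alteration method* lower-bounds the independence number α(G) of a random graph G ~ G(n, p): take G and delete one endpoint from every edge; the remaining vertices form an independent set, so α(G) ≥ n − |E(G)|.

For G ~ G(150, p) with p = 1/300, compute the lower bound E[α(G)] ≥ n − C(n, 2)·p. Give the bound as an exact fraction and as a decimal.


E[|E(G)|] = C(150, 2)·p = 11175 · (1/300) = 149/4.
E[α(G)] ≥ n − E[|E(G)|] = 150 − 149/4 = 451/4.
Numerically: ≈ 112.750000.
(This is only a lower bound; the true E[α(G)] may be larger.)

E[α(G)] ≥ 451/4 ≈ 112.750000.


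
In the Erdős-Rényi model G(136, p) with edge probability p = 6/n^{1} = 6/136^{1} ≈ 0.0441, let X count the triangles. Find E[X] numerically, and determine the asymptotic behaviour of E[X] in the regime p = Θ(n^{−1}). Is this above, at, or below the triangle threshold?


Number of potential triangles: C(136, 3) = 410040.
Each occurs with probability p³ ≈ (0.0441)³ ≈ 8.58691e-05.
By linearity: E[X] = C(136, 3)·p³ ≈ 410040 · 8.58691e-05 ≈ 35.210.
Here α = 1, so p = 6/n is exactly at the triangle threshold p ~ 1/n. Asymptotically E[X] → c³/6 = 6³/6 = 36 ≈ 36.000, a bounded constant. In this regime the triangle count is asymptotically Poisson(c³/6).

E[X] ≈ 35.210; in regime p = Θ(1/n^{1}) E[X] stays bounded (at the triangle threshold p ~ 1/n).


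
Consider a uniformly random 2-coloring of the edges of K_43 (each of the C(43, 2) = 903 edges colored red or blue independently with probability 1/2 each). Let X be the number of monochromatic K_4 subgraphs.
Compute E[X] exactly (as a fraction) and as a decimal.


Let X = Σ_S X_S over the C(43, 4) = 123410 subsets S of size 4, where X_S = 1 if the K_4 on S is monochromatic.
For a fixed S, the K_4 on S has C(4, 2) = 6 edges. P[all 6 edges red] = (1/2)^6, and likewise for blue, so P[monochromatic] = 2·(1/2)^6 = 2^{1 − 6} = 1/32.
By linearity: E[X] = C(43, 4) · 2^{1 − 6} = 123410 · 1/32 = 61705/16.
Numerically: E[X] ≈ 3856.562.

E[X] = C(43,4)·2^(1−C(4,2)) = 61705/16 ≈ 3856.562.


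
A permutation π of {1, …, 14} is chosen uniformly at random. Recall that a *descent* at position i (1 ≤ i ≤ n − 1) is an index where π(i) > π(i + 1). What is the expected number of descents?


Write X = Σ X_I over i = 1, …, 13, with X_I the indicator of one descent.
There are 13 indicators.
For each fixed i, the pair (π(i), π(i+1)) is a uniformly random ordered pair of distinct values from {1, …, 14}; by symmetry P[π(i) > π(i+1)] = 1/2.
By linearity: E[X] = 13 · (1/2) = (14 − 1) · (1/2) = 13/2 ≈ 6.500.

E[X] = 13/2 = 6.500.


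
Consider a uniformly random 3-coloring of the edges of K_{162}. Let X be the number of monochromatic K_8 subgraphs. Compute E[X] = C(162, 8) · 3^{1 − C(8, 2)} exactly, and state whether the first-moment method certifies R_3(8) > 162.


E[X] = C(162, 8) · 3^{1 − 28} = 9870758125020 · 3^{−27} = 9870758125020/7625597484987.
As a reduced fraction: E[X] = 121861211420/94143178827 ≈ 1.2944.
Is E[X] < 1? NO.
Since E[X] ≥ 1, the first-moment bound is inconclusive at n = 162; it does NOT by itself certify R_3(8) > 162.

E[X] = 121861211420/94143178827 ≈ 1.2944; E[X] ≥ 1; first-moment method inconclusive here.


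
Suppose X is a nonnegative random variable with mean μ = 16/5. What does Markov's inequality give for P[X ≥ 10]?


μ = E[X] = 16/5, a = 10.
Markov: P[X ≥ 10] ≤ μ/a = (16/5)/10 = 8/25.
Numerically: ≈ 0.320.
(Since a = 10 > μ = 3.200, the bound 8/25 is < 1 and informative.)

P[X ≥ 10] ≤ 8/25 ≈ 0.320.


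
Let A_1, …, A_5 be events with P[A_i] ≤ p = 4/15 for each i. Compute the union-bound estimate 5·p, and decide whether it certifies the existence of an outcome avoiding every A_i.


Union bound: P[∪_{i=1}^{5} A_i] ≤ Σ_i P[A_i] ≤ 5·p = 5·(4/15) = 4/3.
Numerically: 4/3 ≈ 1.3333.
Is 4/3 < 1? NO.
Since the bound 4/3 is ≥ 1, the union bound is uninformative here; it does NOT by itself certify existence.

5·p = 4/3 ≈ 1.3333; existence NOT certified by the union bound.


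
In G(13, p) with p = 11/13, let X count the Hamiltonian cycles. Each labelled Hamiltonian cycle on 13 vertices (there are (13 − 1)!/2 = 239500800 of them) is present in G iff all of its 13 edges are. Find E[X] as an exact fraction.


K_13 has (13 − 1)!/2 = 239500800 labelled Hamiltonian cycles.
For each such Hamiltonian cycle H, let X_H = 1 if all 13 edges of H are present in G. Then P[X_H = 1] = p^{13} = (11/13)^{13} = 34522712143931/302875106592253.
By linearity: E[X] = Σ_H E[X_H] = 239500800 · p^{13} = 239500800 · 34522712143931/302875106592253 = 8268217176641189644800/302875106592253.
Numerically: E[X] ≈ 2.7299e+07.

E[X] = 239500800 · (11/13)^{13} = 8268217176641189644800/302875106592253 ≈ 2.7299e+07.


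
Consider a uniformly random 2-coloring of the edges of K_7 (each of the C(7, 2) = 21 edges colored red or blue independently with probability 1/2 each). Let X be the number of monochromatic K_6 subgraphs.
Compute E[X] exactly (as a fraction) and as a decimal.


Let X = Σ_S X_S over the C(7, 6) = 7 subsets S of size 6, where X_S = 1 if the K_6 on S is monochromatic.
For a fixed S, the K_6 on S has C(6, 2) = 15 edges. P[all 15 edges red] = (1/2)^15, and likewise for blue, so P[monochromatic] = 2·(1/2)^15 = 2^{1 − 15} = 1/16384.
By linearity of expectation: E[X] = C(7, 6) · 2^{1 − 15} = 7 · 1/16384 = 7/16384.
Numerically: E[X] ≈ 0.000.

E[X] = C(7,6)·2^(1−C(6,2)) = 7/16384 ≈ 0.000.
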